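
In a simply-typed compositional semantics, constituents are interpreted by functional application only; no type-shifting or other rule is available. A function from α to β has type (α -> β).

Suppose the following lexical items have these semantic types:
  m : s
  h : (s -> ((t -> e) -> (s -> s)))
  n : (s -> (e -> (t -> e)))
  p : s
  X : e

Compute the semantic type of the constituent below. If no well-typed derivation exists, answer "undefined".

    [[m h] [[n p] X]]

(s -> s)

[m h]: h is (s -> ((t -> e) -> (s -> s))), m is s; result ((t -> e) -> (s -> s)).
[n p]: n is (s -> (e -> (t -> e))), p is s; result (e -> (t -> e)).
[[n p] X]: [n p] is (e -> (t -> e)), X is e; result (t -> e).
[[m h] [[n p] X]]: [m h] is ((t -> e) -> (s -> s)), [[n p] X] is (t -> e); result (s -> s).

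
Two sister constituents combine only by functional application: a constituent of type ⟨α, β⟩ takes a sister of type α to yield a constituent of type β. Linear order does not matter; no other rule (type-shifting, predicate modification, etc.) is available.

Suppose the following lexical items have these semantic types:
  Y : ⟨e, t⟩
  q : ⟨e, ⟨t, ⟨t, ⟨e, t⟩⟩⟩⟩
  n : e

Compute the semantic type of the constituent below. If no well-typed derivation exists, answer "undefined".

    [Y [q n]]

At [q n], q : ⟨e, ⟨t, ⟨t, ⟨e, t⟩⟩⟩⟩ takes n : e, giving ⟨t, ⟨t, ⟨e, t⟩⟩⟩.
At [Y [q n]]: neither ⟨e, t⟩ nor ⟨t, ⟨t, ⟨e, t⟩⟩⟩ can take the other as argument; the node is ill-typed.

undefined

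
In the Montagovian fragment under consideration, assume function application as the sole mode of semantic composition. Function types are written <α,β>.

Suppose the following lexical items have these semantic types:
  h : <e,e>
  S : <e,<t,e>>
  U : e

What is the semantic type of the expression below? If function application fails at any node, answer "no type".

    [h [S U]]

no type

[S U] — S of type <e,<t,e>> combines with U of type e: type <t,e>.
[h [S U]]: <e,e> with <t,e> — neither is a function whose domain matches the other; composition fails here.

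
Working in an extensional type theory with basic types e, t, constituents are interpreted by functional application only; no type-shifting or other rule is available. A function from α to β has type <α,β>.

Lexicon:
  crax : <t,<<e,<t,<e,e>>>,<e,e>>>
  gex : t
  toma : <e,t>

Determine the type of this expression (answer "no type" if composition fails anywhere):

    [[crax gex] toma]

no type

[crax gex]: crax is <t,<<e,<t,<e,e>>>,<e,e>>>, gex is t; result <<e,<t,<e,e>>>,<e,e>>.
At [[crax gex] toma]: neither <<e,<t,<e,e>>>,<e,e>> nor <e,t> can take the other as argument; the node is ill-typed.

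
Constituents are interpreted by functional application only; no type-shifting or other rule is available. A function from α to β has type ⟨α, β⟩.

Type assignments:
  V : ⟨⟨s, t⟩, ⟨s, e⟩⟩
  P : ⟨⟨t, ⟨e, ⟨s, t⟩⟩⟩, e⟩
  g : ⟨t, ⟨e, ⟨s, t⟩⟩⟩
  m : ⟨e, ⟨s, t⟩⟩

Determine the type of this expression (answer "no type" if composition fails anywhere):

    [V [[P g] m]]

[P g] — P of type ⟨⟨t, ⟨e, ⟨s, t⟩⟩⟩, e⟩ combines with g of type ⟨t, ⟨e, ⟨s, t⟩⟩⟩: type e.
[[P g] m] — m of type ⟨e, ⟨s, t⟩⟩ combines with [P g] of type e: type ⟨s, t⟩.
[V [[P g] m]] — V of type ⟨⟨s, t⟩, ⟨s, e⟩⟩ combines with [[P g] m] of type ⟨s, t⟩: type ⟨s, e⟩.

⟨s, e⟩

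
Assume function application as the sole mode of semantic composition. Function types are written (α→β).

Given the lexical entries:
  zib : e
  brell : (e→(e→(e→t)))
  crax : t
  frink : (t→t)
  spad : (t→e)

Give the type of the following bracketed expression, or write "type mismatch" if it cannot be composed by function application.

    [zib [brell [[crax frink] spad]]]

(e→t)

At [crax frink], frink : (t→t) takes crax : t, giving t.
At [[crax frink] spad], spad : (t→e) takes [crax frink] : t, giving e.
At [brell [[crax frink] spad]], brell : (e→(e→(e→t))) takes [[crax frink] spad] : e, giving (e→(e→t)).
At [zib [brell [[crax frink] spad]]], [brell [[crax frink] spad]] : (e→(e→t)) takes zib : e, giving (e→t).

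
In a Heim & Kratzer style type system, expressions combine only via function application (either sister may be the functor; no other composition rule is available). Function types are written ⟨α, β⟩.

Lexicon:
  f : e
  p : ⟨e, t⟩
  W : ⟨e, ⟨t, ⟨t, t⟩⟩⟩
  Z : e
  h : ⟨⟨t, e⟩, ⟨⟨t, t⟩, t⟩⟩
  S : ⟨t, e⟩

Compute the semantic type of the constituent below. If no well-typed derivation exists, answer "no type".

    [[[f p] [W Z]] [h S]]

[f p]: functor p : ⟨e, t⟩, argument f : e; result t.
[W Z]: functor W : ⟨e, ⟨t, ⟨t, t⟩⟩⟩, argument Z : e; result ⟨t, ⟨t, t⟩⟩.
[[f p] [W Z]]: functor [W Z] : ⟨t, ⟨t, t⟩⟩, argument [f p] : t; result ⟨t, t⟩.
[h S]: functor h : ⟨⟨t, e⟩, ⟨⟨t, t⟩, t⟩⟩, argument S : ⟨t, e⟩; result ⟨⟨t, t⟩, t⟩.
[[[f p] [W Z]] [h S]]: functor [h S] : ⟨⟨t, t⟩, t⟩, argument [[f p] [W Z]] : ⟨t, t⟩; result t.

t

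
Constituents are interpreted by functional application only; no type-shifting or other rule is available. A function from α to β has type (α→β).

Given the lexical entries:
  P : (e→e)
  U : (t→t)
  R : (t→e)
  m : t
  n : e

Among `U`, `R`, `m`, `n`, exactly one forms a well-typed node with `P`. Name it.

n

U : (t→t) — no; P wants e, and U wants t.
R : (t→e) — no; P wants e, and R wants t.
m : t — no; P wants e, and m wants nothing (atomic).
n — combines: P : (e→e) takes n : e as argument, giving e.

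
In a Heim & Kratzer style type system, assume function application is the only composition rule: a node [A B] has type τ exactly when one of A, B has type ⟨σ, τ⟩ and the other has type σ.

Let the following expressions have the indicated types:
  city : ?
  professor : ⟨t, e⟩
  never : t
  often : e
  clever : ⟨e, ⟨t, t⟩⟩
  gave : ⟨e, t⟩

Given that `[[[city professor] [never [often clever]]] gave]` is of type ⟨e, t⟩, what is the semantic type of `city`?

⟨⟨t, e⟩, ⟨t, ⟨⟨e, t⟩, ⟨e, t⟩⟩⟩⟩

[[[city professor] [never [often clever]]] gave] must have type ⟨e, t⟩. The sister gave has type ⟨e, t⟩; that is not a function onto ⟨e, t⟩, so [[city professor] [never [often clever]]] must be the functor, of type ⟨⟨e, t⟩, ⟨e, t⟩⟩.
[[city professor] [never [often clever]]] must have type ⟨⟨e, t⟩, ⟨e, t⟩⟩. The sister [never [often clever]] has type t; that is not a function onto ⟨⟨e, t⟩, ⟨e, t⟩⟩, so [city professor] must be the functor, of type ⟨t, ⟨⟨e, t⟩, ⟨e, t⟩⟩⟩.
[city professor] must have type ⟨t, ⟨⟨e, t⟩, ⟨e, t⟩⟩⟩. The sister professor has type ⟨t, e⟩; that is not a function onto ⟨t, ⟨⟨e, t⟩, ⟨e, t⟩⟩⟩, so city must be the functor, of type ⟨⟨t, e⟩, ⟨t, ⟨⟨e, t⟩, ⟨e, t⟩⟩⟩⟩.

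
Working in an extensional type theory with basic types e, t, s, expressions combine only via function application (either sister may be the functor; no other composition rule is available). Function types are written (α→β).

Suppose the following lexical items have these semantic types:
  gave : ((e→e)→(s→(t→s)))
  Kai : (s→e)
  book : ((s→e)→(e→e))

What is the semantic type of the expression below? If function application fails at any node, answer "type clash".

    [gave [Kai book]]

[Kai book]: book is ((s→e)→(e→e)), Kai is (s→e); result (e→e).
[gave [Kai book]]: gave is ((e→e)→(s→(t→s))), [Kai book] is (e→e); result (s→(t→s)).

(s→(t→s))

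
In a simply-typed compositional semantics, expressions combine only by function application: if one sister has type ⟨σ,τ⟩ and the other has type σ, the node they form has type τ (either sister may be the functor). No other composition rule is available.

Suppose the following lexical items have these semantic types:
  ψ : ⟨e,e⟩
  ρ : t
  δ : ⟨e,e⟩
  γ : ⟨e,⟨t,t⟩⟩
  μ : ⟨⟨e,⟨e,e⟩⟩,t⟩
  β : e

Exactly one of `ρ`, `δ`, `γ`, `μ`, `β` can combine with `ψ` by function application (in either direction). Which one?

β

ρ : t — ψ needs e; ρ needs nothing (atomic); neither fits.
δ : ⟨e,e⟩ — ψ needs e; δ needs e; neither fits.
γ : ⟨e,⟨t,t⟩⟩ — ψ needs e; γ needs e; neither fits.
μ : ⟨⟨e,⟨e,e⟩⟩,t⟩ — ψ needs e; μ needs ⟨e,⟨e,e⟩⟩; neither fits.
β — combines: ψ : ⟨e,e⟩ takes β : e as argument, giving e.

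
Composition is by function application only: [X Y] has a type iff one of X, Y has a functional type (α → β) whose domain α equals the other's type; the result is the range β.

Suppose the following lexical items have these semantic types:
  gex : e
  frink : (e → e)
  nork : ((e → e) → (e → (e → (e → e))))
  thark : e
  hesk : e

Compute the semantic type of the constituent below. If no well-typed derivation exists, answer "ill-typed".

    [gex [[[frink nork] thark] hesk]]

[frink nork] — nork of type ((e → e) → (e → (e → (e → e)))) combines with frink of type (e → e): type (e → (e → (e → e))).
[[frink nork] thark] — [frink nork] of type (e → (e → (e → e))) combines with thark of type e: type (e → (e → e)).
[[[frink nork] thark] hesk] — [[frink nork] thark] of type (e → (e → e)) combines with hesk of type e: type (e → e).
[gex [[[frink nork] thark] hesk]] — [[[frink nork] thark] hesk] of type (e → e) combines with gex of type e: type e.

e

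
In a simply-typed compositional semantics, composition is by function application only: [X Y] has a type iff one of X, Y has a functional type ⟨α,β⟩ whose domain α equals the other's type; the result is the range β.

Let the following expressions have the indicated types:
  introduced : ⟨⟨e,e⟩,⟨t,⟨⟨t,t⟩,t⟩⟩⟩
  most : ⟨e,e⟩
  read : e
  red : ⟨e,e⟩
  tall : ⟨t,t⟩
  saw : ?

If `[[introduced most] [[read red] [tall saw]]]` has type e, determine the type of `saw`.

At [[introduced most] [[read red] [tall saw]]] (required: e): [introduced most] is ⟨t,⟨⟨t,t⟩,t⟩⟩, which is not a function with range e; hence [[read red] [tall saw]] is the functor — type ⟨⟨t,⟨⟨t,t⟩,t⟩⟩,e⟩.
At [[read red] [tall saw]] (required: ⟨⟨t,⟨⟨t,t⟩,t⟩⟩,e⟩): [read red] is e, which is not a function with range ⟨⟨t,⟨⟨t,t⟩,t⟩⟩,e⟩; hence [tall saw] is the functor — type ⟨e,⟨⟨t,⟨⟨t,t⟩,t⟩⟩,e⟩⟩.
At [tall saw] (required: ⟨e,⟨⟨t,⟨⟨t,t⟩,t⟩⟩,e⟩⟩): tall is ⟨t,t⟩, which is not a function with range ⟨e,⟨⟨t,⟨⟨t,t⟩,t⟩⟩,e⟩⟩; hence saw is the functor — type ⟨⟨t,t⟩,⟨e,⟨⟨t,⟨⟨t,t⟩,t⟩⟩,e⟩⟩⟩.

⟨⟨t,t⟩,⟨e,⟨⟨t,⟨⟨t,t⟩,t⟩⟩,e⟩⟩⟩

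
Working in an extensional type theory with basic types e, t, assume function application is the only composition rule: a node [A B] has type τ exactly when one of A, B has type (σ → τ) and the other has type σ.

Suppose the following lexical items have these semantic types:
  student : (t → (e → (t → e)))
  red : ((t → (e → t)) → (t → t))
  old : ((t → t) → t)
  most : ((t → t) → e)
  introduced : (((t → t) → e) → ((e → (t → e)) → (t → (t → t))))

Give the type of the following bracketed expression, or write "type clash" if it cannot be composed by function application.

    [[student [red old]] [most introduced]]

type clash

[red old]: ((t → (e → t)) → (t → t)) with ((t → t) → t) — neither is a function whose domain matches the other; composition fails here.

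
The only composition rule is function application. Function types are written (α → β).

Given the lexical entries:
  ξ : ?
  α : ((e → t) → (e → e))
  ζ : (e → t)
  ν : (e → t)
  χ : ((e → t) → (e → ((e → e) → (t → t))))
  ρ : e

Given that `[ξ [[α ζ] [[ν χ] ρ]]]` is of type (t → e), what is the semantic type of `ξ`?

For [ξ [[α ζ] [[ν χ] ρ]]] to have type (t → e) with [[α ζ] [[ν χ] ρ]] of type (t → t), ξ must be the function: ξ : ((t → t) → (t → e)).

((t → t) → (t → e))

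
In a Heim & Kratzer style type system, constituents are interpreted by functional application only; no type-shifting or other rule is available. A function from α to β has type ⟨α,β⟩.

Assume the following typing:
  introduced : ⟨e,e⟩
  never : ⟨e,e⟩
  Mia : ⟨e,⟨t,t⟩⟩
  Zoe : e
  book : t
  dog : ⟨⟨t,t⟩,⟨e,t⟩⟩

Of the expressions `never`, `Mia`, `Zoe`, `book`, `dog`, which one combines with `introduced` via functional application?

Zoe

never : ⟨e,e⟩ — does not combine with introduced.
Mia : ⟨e,⟨t,t⟩⟩ — does not combine with introduced.
Zoe — combines: introduced : ⟨e,e⟩ takes Zoe : e as argument, giving e.
book : t — does not combine with introduced.
dog : ⟨⟨t,t⟩,⟨e,t⟩⟩ — does not combine with introduced.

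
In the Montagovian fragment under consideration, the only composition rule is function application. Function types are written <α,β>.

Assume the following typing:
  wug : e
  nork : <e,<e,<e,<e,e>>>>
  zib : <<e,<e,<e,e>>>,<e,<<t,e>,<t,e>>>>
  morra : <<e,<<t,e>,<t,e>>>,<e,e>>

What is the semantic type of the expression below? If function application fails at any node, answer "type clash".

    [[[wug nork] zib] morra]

[wug nork] — nork of type <e,<e,<e,<e,e>>>> combines with wug of type e: type <e,<e,<e,e>>>.
[[wug nork] zib] — zib of type <<e,<e,<e,e>>>,<e,<<t,e>,<t,e>>>> combines with [wug nork] of type <e,<e,<e,e>>>: type <e,<<t,e>,<t,e>>>.
[[[wug nork] zib] morra] — morra of type <<e,<<t,e>,<t,e>>>,<e,e>> combines with [[wug nork] zib] of type <e,<<t,e>,<t,e>>>: type <e,e>.

<e,e>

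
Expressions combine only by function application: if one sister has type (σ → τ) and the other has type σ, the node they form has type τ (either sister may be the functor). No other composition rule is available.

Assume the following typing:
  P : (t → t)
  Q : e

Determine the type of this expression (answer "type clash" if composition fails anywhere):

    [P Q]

type clash

[P Q]: (t → t) with e — neither is a function whose domain matches the other; composition fails here.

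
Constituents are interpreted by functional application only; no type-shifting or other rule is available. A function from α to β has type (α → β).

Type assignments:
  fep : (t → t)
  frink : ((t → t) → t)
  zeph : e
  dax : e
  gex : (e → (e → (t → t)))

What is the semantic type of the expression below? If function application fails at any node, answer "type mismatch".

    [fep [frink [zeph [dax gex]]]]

t

[dax gex]: gex is (e → (e → (t → t))), dax is e; result (e → (t → t)).
[zeph [dax gex]]: [dax gex] is (e → (t → t)), zeph is e; result (t → t).
[frink [zeph [dax gex]]]: frink is ((t → t) → t), [zeph [dax gex]] is (t → t); result t.
[fep [frink [zeph [dax gex]]]]: fep is (t → t), [frink [zeph [dax gex]]] is t; result t.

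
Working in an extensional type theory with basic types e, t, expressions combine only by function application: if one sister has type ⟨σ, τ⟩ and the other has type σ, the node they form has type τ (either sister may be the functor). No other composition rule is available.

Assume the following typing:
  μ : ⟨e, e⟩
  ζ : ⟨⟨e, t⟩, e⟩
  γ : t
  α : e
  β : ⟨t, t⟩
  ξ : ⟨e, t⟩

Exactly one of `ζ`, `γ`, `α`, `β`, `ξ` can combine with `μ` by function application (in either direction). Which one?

α

ζ : ⟨⟨e, t⟩, e⟩ — μ needs e; ζ needs ⟨e, t⟩; neither fits.
γ : t — μ needs e; γ needs nothing (atomic); neither fits.
α — combines: μ : ⟨e, e⟩ takes α : e as argument, giving e.
β : ⟨t, t⟩ — μ needs e; β needs t; neither fits.
ξ : ⟨e, t⟩ — μ needs e; ξ needs e; neither fits.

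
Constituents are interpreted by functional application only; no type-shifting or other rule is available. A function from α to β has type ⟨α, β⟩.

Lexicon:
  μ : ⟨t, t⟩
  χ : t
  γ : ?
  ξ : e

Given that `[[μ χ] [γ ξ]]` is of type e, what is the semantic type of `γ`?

[[μ χ] [γ ξ]] is required to be e. [μ χ] : t cannot yield e as functor, so [γ ξ] : ⟨t, e⟩.
[γ ξ] is required to be ⟨t, e⟩. ξ : e cannot yield ⟨t, e⟩ as functor, so γ : ⟨e, ⟨t, e⟩⟩.

⟨e, ⟨t, e⟩⟩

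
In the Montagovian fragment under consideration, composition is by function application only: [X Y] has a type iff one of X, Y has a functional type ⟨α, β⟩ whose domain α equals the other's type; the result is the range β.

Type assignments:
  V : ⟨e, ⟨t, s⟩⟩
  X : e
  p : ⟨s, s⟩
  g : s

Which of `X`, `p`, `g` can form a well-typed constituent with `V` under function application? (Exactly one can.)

X — combines: V : ⟨e, ⟨t, s⟩⟩ takes X : e as argument, giving ⟨t, s⟩.
p : ⟨s, s⟩ — V needs e; p needs s; neither fits.
g : s — V needs e; g needs nothing (atomic); neither fits.

X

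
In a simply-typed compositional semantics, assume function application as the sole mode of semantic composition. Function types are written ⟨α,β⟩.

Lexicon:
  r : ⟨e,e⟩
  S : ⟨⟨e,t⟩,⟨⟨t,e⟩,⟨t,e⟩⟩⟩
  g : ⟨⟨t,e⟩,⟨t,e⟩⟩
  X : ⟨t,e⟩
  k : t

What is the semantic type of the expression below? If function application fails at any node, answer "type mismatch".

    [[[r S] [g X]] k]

type mismatch

[r S]: ⟨e,e⟩ with ⟨⟨e,t⟩,⟨⟨t,e⟩,⟨t,e⟩⟩⟩ — neither is a function whose domain matches the other; composition fails here.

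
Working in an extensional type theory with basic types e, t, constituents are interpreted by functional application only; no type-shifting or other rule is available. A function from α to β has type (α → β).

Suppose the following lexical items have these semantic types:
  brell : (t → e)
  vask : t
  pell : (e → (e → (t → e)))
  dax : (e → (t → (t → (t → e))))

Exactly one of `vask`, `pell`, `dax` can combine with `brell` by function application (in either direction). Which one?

vask

vask — combines: brell : (t → e) takes vask : t as argument, giving e.
pell : (e → (e → (t → e))) — no; brell wants t, and pell wants e.
dax : (e → (t → (t → (t → e)))) — no; brell wants t, and dax wants e.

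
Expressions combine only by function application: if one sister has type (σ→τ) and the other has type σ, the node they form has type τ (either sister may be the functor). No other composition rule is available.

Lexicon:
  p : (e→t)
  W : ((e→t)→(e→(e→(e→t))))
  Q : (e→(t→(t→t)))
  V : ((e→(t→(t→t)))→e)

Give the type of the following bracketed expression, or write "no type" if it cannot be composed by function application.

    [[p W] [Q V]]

(e→(e→t))

[p W]: ((e→t)→(e→(e→(e→t)))) applied to (e→t) yields (e→(e→(e→t))).
[Q V]: ((e→(t→(t→t)))→e) applied to (e→(t→(t→t))) yields e.
[[p W] [Q V]]: (e→(e→(e→t))) applied to e yields (e→(e→t)).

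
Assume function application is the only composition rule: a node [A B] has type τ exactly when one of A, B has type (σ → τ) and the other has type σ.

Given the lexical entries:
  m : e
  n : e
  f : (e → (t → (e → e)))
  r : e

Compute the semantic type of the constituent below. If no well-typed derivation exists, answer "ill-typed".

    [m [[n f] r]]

At [n f], f : (e → (t → (e → e))) takes n : e, giving (t → (e → e)).
[[n f] r]: (t → (e → e)) and e cannot combine by function application — type clash.

ill-typed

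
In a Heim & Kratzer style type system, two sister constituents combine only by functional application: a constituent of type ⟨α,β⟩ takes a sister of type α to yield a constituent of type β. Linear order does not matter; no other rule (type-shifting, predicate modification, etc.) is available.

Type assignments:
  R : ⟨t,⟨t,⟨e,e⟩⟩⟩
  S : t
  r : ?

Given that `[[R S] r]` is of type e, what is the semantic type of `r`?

For [[R S] r] to have type e with [R S] of type ⟨t,⟨e,e⟩⟩, r must be the function: r : ⟨⟨t,⟨e,e⟩⟩,e⟩.

⟨⟨t,⟨e,e⟩⟩,e⟩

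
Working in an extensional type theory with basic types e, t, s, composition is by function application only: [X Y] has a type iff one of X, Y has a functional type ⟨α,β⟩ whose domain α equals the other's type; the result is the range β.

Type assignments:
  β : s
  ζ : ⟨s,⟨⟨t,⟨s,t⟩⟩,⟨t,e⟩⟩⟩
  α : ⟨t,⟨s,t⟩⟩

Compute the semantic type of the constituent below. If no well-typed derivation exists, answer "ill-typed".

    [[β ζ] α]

⟨t,e⟩

[β ζ] — ζ of type ⟨s,⟨⟨t,⟨s,t⟩⟩,⟨t,e⟩⟩⟩ combines with β of type s: type ⟨⟨t,⟨s,t⟩⟩,⟨t,e⟩⟩.
[[β ζ] α] — [β ζ] of type ⟨⟨t,⟨s,t⟩⟩,⟨t,e⟩⟩ combines with α of type ⟨t,⟨s,t⟩⟩: type ⟨t,e⟩.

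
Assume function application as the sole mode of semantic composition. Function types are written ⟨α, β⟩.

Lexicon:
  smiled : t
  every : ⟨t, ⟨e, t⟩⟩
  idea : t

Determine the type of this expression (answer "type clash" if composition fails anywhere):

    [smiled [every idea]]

[every idea]: ⟨t, ⟨e, t⟩⟩ applied to t yields ⟨e, t⟩.
[smiled [every idea]]: t with ⟨e, t⟩ — neither is a function whose domain matches the other; composition fails here.

type clash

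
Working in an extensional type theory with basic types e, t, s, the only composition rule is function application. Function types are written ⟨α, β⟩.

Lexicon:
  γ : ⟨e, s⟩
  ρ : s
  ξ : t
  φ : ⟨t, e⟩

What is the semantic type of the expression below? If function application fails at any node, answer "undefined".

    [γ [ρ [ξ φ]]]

undefined

[ξ φ]: ⟨t, e⟩ applied to t yields e.
[ρ [ξ φ]]: s with e — neither is a function whose domain matches the other; composition fails here.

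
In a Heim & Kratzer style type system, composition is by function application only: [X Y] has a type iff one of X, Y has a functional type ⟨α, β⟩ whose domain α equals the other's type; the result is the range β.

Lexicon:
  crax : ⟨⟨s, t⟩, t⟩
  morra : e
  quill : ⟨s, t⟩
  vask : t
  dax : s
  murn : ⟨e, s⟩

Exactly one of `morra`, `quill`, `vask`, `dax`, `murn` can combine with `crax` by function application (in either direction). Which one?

morra : e — neither side's domain matches the other.
quill — combines: crax : ⟨⟨s, t⟩, t⟩ takes quill : ⟨s, t⟩ as argument, giving t.
vask : t — neither side's domain matches the other.
dax : s — neither side's domain matches the other.
murn : ⟨e, s⟩ — neither side's domain matches the other.

quill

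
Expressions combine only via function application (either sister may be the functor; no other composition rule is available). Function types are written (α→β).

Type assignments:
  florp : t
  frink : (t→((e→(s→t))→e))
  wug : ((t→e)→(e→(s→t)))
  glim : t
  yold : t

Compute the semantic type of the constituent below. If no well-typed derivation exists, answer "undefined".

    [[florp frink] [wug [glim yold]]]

[florp frink]: (t→((e→(s→t))→e)) applied to t yields ((e→(s→t))→e).
[glim yold]: t with t — neither is a function whose domain matches the other; composition fails here.

undefined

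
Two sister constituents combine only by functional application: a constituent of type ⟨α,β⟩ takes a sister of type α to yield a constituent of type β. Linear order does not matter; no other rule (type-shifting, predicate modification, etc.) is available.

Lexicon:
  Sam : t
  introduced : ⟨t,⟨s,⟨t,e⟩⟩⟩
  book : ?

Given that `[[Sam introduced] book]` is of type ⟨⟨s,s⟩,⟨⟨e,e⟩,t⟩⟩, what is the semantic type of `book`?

⟨⟨s,⟨t,e⟩⟩,⟨⟨s,s⟩,⟨⟨e,e⟩,t⟩⟩⟩

[[Sam introduced] book] is required to be ⟨⟨s,s⟩,⟨⟨e,e⟩,t⟩⟩. [Sam introduced] : ⟨s,⟨t,e⟩⟩ cannot yield ⟨⟨s,s⟩,⟨⟨e,e⟩,t⟩⟩ as functor, so book : ⟨⟨s,⟨t,e⟩⟩,⟨⟨s,s⟩,⟨⟨e,e⟩,t⟩⟩⟩.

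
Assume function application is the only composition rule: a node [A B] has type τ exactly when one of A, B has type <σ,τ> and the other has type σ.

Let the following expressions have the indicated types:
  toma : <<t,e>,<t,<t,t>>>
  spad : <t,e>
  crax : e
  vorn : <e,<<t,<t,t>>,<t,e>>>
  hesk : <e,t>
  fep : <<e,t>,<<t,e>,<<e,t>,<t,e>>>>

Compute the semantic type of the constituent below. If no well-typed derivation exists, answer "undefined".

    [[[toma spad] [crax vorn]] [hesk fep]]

<<e,t>,<t,e>>

At [toma spad], toma : <<t,e>,<t,<t,t>>> takes spad : <t,e>, giving <t,<t,t>>.
At [crax vorn], vorn : <e,<<t,<t,t>>,<t,e>>> takes crax : e, giving <<t,<t,t>>,<t,e>>.
At [[toma spad] [crax vorn]], [crax vorn] : <<t,<t,t>>,<t,e>> takes [toma spad] : <t,<t,t>>, giving <t,e>.
At [hesk fep], fep : <<e,t>,<<t,e>,<<e,t>,<t,e>>>> takes hesk : <e,t>, giving <<t,e>,<<e,t>,<t,e>>>.
At [[[toma spad] [crax vorn]] [hesk fep]], [hesk fep] : <<t,e>,<<e,t>,<t,e>>> takes [[toma spad] [crax vorn]] : <t,e>, giving <<e,t>,<t,e>>.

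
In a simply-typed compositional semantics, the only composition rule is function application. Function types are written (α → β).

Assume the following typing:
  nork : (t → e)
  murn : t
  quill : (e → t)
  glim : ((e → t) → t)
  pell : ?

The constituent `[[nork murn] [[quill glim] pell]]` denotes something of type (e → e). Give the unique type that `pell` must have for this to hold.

[[nork murn] [[quill glim] pell]] is required to be (e → e). [nork murn] : e cannot yield (e → e) as functor, so [[quill glim] pell] : (e → (e → e)).
[[quill glim] pell] is required to be (e → (e → e)). [quill glim] : t cannot yield (e → (e → e)) as functor, so pell : (t → (e → (e → e))).

(t → (e → (e → e)))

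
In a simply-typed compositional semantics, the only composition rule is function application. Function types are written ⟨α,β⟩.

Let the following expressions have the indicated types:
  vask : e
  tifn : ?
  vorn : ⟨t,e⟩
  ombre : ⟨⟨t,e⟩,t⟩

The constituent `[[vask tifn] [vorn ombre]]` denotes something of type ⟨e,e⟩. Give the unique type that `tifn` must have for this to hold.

⟨e,⟨t,⟨e,e⟩⟩⟩

At [[vask tifn] [vorn ombre]] (required: ⟨e,e⟩): [vorn ombre] is t, which is not a function with range ⟨e,e⟩; hence [vask tifn] is the functor — type ⟨t,⟨e,e⟩⟩.
At [vask tifn] (required: ⟨t,⟨e,e⟩⟩): vask is e, which is not a function with range ⟨t,⟨e,e⟩⟩; hence tifn is the functor — type ⟨e,⟨t,⟨e,e⟩⟩⟩.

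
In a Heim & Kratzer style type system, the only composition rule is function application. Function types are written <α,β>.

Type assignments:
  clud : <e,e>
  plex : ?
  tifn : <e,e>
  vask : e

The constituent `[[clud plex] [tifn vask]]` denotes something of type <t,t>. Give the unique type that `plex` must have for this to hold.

[[clud plex] [tifn vask]] is required to be <t,t>. [tifn vask] : e cannot yield <t,t> as functor, so [clud plex] : <e,<t,t>>.
[clud plex] is required to be <e,<t,t>>. clud : <e,e> cannot yield <e,<t,t>> as functor, so plex : <<e,e>,<e,<t,t>>>.

<<e,e>,<e,<t,t>>>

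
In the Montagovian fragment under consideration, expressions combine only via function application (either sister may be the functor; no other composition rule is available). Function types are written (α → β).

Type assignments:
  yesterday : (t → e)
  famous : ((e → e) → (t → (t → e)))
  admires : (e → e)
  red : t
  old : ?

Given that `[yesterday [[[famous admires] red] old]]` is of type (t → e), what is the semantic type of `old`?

((t → e) → ((t → e) → (t → e)))

[yesterday [[[famous admires] red] old]] must have type (t → e). The sister yesterday has type (t → e); that is not a function onto (t → e), so [[[famous admires] red] old] must be the functor, of type ((t → e) → (t → e)).
[[[famous admires] red] old] must have type ((t → e) → (t → e)). The sister [[famous admires] red] has type (t → e); that is not a function onto ((t → e) → (t → e)), so old must be the functor, of type ((t → e) → ((t → e) → (t → e))).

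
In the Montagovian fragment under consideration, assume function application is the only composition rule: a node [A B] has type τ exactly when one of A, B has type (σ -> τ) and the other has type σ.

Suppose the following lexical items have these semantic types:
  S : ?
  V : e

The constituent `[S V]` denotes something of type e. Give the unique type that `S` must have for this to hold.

(e -> e)

For [S V] to have type e with V of type e, S must be the function: S : (e -> e).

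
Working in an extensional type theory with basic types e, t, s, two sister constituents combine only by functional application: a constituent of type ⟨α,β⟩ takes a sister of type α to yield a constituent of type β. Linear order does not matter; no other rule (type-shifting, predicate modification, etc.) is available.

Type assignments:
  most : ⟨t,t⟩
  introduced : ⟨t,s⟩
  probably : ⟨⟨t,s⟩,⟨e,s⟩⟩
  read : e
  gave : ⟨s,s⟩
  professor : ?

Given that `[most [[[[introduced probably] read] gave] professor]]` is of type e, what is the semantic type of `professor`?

⟨s,⟨⟨t,t⟩,e⟩⟩

[most [[[[introduced probably] read] gave] professor]] is required to be e. most : ⟨t,t⟩ cannot yield e as functor, so [[[[introduced probably] read] gave] professor] : ⟨⟨t,t⟩,e⟩.
[[[[introduced probably] read] gave] professor] is required to be ⟨⟨t,t⟩,e⟩. [[[introduced probably] read] gave] : s cannot yield ⟨⟨t,t⟩,e⟩ as functor, so professor : ⟨s,⟨⟨t,t⟩,e⟩⟩.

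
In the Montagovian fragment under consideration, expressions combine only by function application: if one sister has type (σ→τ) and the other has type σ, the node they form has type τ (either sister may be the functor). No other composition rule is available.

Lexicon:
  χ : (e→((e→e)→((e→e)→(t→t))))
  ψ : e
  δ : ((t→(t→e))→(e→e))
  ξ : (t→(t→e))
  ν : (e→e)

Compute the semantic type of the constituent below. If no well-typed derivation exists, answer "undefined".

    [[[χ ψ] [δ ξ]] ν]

(t→t)

At [χ ψ], χ : (e→((e→e)→((e→e)→(t→t)))) takes ψ : e, giving ((e→e)→((e→e)→(t→t))).
At [δ ξ], δ : ((t→(t→e))→(e→e)) takes ξ : (t→(t→e)), giving (e→e).
At [[χ ψ] [δ ξ]], [χ ψ] : ((e→e)→((e→e)→(t→t))) takes [δ ξ] : (e→e), giving ((e→e)→(t→t)).
At [[[χ ψ] [δ ξ]] ν], [[χ ψ] [δ ξ]] : ((e→e)→(t→t)) takes ν : (e→e), giving (t→t).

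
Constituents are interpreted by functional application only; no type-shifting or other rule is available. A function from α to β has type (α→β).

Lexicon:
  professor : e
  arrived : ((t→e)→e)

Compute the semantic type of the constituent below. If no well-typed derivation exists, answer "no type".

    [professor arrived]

no type

[professor arrived]: e with ((t→e)→e) — neither is a function whose domain matches the other; composition fails here.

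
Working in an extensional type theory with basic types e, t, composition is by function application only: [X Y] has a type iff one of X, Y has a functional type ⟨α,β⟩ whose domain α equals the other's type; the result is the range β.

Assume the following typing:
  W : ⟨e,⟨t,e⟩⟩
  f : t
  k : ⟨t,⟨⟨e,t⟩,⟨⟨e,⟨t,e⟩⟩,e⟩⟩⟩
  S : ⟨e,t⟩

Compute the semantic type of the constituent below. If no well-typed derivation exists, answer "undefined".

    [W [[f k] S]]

e

[f k]: functor k : ⟨t,⟨⟨e,t⟩,⟨⟨e,⟨t,e⟩⟩,e⟩⟩⟩, argument f : t; result ⟨⟨e,t⟩,⟨⟨e,⟨t,e⟩⟩,e⟩⟩.
[[f k] S]: functor [f k] : ⟨⟨e,t⟩,⟨⟨e,⟨t,e⟩⟩,e⟩⟩, argument S : ⟨e,t⟩; result ⟨⟨e,⟨t,e⟩⟩,e⟩.
[W [[f k] S]]: functor [[f k] S] : ⟨⟨e,⟨t,e⟩⟩,e⟩, argument W : ⟨e,⟨t,e⟩⟩; result e.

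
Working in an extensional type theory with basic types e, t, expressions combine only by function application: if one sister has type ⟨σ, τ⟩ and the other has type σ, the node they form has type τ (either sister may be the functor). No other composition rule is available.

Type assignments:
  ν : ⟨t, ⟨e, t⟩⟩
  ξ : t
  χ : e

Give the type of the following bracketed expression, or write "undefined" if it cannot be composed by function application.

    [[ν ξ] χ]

At [ν ξ], ν : ⟨t, ⟨e, t⟩⟩ takes ξ : t, giving ⟨e, t⟩.
At [[ν ξ] χ], [ν ξ] : ⟨e, t⟩ takes χ : e, giving t.

t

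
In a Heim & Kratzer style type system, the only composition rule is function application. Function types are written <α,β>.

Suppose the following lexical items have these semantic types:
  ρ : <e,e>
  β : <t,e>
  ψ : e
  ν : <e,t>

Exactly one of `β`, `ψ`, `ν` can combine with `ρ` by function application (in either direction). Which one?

ψ

β : <t,e> — neither side's domain matches the other.
ψ — combines: ρ : <e,e> takes ψ : e as argument, giving e.
ν : <e,t> — neither side's domain matches the other.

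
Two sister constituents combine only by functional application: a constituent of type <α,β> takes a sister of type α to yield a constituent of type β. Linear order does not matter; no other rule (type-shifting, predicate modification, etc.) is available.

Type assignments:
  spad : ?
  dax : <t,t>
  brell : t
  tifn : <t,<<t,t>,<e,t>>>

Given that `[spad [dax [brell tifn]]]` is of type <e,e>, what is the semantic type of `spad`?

<<e,t>,<e,e>>

[spad [dax [brell tifn]]] is required to be <e,e>. [dax [brell tifn]] : <e,t> cannot yield <e,e> as functor, so spad : <<e,t>,<e,e>>.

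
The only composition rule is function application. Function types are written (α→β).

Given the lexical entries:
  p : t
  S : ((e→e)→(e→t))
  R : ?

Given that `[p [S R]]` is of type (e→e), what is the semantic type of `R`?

(((e→e)→(e→t))→(t→(e→e)))

[p [S R]] must have type (e→e). The sister p has type t; that is not a function onto (e→e), so [S R] must be the functor, of type (t→(e→e)).
[S R] must have type (t→(e→e)). The sister S has type ((e→e)→(e→t)); that is not a function onto (t→(e→e)), so R must be the functor, of type (((e→e)→(e→t))→(t→(e→e))).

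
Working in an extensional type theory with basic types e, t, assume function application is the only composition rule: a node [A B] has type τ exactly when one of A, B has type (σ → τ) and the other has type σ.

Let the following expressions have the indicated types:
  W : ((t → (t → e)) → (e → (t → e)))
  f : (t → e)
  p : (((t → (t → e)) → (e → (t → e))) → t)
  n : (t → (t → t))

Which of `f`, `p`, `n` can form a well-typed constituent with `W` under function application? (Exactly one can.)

f : (t → e) — W needs (t → (t → e)); f needs t; neither fits.
p — combines: p : (((t → (t → e)) → (e → (t → e))) → t) takes W : ((t → (t → e)) → (e → (t → e))) as argument, giving t.
n : (t → (t → t)) — W needs (t → (t → e)); n needs t; neither fits.

p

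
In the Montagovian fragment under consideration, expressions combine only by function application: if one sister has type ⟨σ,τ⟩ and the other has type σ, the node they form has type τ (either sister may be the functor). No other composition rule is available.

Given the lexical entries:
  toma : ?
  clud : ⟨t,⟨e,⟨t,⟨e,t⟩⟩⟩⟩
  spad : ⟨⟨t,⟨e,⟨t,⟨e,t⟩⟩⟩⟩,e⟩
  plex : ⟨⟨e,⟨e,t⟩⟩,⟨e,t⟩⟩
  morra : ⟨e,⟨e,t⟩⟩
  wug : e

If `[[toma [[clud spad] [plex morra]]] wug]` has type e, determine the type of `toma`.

For [[toma [[clud spad] [plex morra]]] wug] to have type e with wug of type e, [toma [[clud spad] [plex morra]]] must be the function: [toma [[clud spad] [plex morra]]] : ⟨e,e⟩.
For [toma [[clud spad] [plex morra]]] to have type ⟨e,e⟩ with [[clud spad] [plex morra]] of type t, toma must be the function: toma : ⟨t,⟨e,e⟩⟩.

⟨t,⟨e,e⟩⟩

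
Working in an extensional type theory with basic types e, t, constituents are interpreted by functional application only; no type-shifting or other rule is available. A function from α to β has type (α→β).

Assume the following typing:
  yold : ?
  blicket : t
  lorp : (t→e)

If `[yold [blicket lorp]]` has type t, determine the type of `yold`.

For [yold [blicket lorp]] to have type t with [blicket lorp] of type e, yold must be the function: yold : (e→t).

(e→t)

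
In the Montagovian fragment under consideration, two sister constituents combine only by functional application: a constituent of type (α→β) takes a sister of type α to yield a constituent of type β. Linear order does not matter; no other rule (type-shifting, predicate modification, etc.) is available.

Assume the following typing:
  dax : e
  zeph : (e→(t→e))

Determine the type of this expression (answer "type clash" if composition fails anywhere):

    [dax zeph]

(t→e)

[dax zeph]: functor zeph : (e→(t→e)), argument dax : e; result (t→e).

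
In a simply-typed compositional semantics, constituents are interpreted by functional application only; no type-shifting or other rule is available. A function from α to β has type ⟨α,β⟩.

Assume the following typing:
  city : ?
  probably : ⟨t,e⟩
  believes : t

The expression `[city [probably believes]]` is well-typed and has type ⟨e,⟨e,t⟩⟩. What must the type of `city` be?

⟨e,⟨e,⟨e,t⟩⟩⟩

[city [probably believes]] is required to be ⟨e,⟨e,t⟩⟩. [probably believes] : e cannot yield ⟨e,⟨e,t⟩⟩ as functor, so city : ⟨e,⟨e,⟨e,t⟩⟩⟩.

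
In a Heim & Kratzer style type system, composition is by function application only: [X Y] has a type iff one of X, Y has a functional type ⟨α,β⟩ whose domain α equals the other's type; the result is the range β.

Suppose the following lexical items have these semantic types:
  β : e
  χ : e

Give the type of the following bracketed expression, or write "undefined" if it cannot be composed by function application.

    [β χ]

undefined

At [β χ]: neither e nor e can take the other as argument; the node is ill-typed.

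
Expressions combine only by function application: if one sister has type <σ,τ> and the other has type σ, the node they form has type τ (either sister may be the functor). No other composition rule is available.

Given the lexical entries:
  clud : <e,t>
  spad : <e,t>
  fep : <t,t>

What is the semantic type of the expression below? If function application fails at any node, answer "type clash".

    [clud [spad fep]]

[spad fep]: <e,t> and <t,t> cannot combine by function application — type clash.

type clash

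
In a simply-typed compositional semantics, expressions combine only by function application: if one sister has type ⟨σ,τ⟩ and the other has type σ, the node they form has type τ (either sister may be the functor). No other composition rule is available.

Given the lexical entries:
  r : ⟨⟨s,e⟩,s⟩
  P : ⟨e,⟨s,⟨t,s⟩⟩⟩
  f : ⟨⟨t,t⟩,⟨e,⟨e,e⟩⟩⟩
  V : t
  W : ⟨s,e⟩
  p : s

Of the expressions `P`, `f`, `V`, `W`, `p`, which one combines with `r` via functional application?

W

P : ⟨e,⟨s,⟨t,s⟩⟩⟩ — no; r wants ⟨s,e⟩, and P wants e.
f : ⟨⟨t,t⟩,⟨e,⟨e,e⟩⟩⟩ — no; r wants ⟨s,e⟩, and f wants ⟨t,t⟩.
V : t — no; r wants ⟨s,e⟩, and V wants nothing (atomic).
W — combines: r : ⟨⟨s,e⟩,s⟩ takes W : ⟨s,e⟩ as argument, giving s.
p : s — no; r wants ⟨s,e⟩, and p wants nothing (atomic).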